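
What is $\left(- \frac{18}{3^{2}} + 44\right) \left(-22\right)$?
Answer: $-924$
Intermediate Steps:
$\left(- \frac{18}{3^{2}} + 44\right) \left(-22\right) = \left(- \frac{18}{9} + 44\right) \left(-22\right) = \left(\left(-18\right) \frac{1}{9} + 44\right) \left(-22\right) = \left(-2 + 44\right) \left(-22\right) = 42 \left(-22\right) = -924$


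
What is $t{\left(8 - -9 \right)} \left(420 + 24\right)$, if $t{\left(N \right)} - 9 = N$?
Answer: $11544$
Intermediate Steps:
$t{\left(N \right)} = 9 + N$
$t{\left(8 - -9 \right)} \left(420 + 24\right) = \left(9 + \left(8 - -9\right)\right) \left(420 + 24\right) = \left(9 + \left(8 + 9\right)\right) 444 = \left(9 + 17\right) 444 = 26 \cdot 444 = 11544$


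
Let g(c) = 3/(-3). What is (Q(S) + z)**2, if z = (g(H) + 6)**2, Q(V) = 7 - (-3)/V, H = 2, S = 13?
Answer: 175561/169 ≈ 1038.8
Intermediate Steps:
g(c) = -1 (g(c) = 3*(-1/3) = -1)
Q(V) = 7 + 3/V
z = 25 (z = (-1 + 6)**2 = 5**2 = 25)
(Q(S) + z)**2 = ((7 + 3/13) + 25)**2 = (94/13 + 25)**2 = (419/13)**2 = 175561/169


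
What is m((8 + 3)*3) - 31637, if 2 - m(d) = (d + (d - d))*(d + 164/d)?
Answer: -32888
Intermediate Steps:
m(d) = 2 - d*(d + 164/d) (m(d) = 2 - (d + (d - d))*(d + 164/d) = 2 - (d + 0)*(d + 164/d) = 2 - d*(d + 164/d))
m((8 + 3)*3) - 31637 = (-162 - ((8 + 3)*3)²) - 31637 = (-162 - (11*3)²) - 31637 = (-162 - 1*33²) - 31637 = (-162 - 1*1089) - 31637 = (-162 - 1089) - 31637 = -1251 - 31637 = -32888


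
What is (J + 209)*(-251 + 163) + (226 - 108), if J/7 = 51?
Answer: -49690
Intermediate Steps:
J = 357 (J = 7*51 = 357)
(J + 209)*(-251 + 163) + (226 - 108) = (357 + 209)*(-251 + 163) + (226 - 108) = 566*(-88) + 118 = -49808 + 118 = -49690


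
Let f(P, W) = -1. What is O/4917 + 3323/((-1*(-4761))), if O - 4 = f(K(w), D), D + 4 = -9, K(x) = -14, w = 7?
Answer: 5451158/7803279 ≈ 0.69857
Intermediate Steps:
D = -13 (D = -4 - 9 = -13)
O = 3 (O = 4 - 1 = 3)
O/4917 + 3323/((-1*(-4761))) = 3/4917 + 3323/((-1*(-4761))) = 3*(1/4917) + 3323/4761 = 1/1639 + 3323*(1/4761) = 1/1639 + 3323/4761 = 5451158/7803279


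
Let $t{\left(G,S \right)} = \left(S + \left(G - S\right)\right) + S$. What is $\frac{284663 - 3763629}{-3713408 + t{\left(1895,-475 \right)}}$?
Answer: $\frac{1739483}{1855994} \approx 0.93722$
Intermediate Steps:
$t{\left(G,S \right)} = G + S$
$\frac{284663 - 3763629}{-3713408 + t{\left(1895,-475 \right)}} = \frac{284663 - 3763629}{-3713408 + \left(1895 - 475\right)} = \frac{284663 - 3763629}{-3713408 + 1420} = \frac{284663 - 3763629}{-3711988} = \left(-3478966\right) \left(- \frac{1}{3711988}\right) = \frac{1739483}{1855994}$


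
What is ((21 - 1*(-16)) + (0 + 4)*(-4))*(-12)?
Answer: -252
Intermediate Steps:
((21 - 1*(-16)) + (0 + 4)*(-4))*(-12) = ((21 + 16) + 4*(-4))*(-12) = (37 - 16)*(-12) = 21*(-12) = -252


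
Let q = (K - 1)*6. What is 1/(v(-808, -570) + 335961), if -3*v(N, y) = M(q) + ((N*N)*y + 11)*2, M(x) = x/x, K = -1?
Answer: 3/745272820 ≈ 4.0254e-9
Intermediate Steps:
q = -12 (q = (-1 - 1)*6 = -2*6 = -12)
M(x) = 1
v(N, y) = -23/3 - 2*y*N²/3 (v(N, y) = -(1 + ((N*N)*y + 11)*2)/3 = -(1 + (N²*y + 11)*2)/3 = -(1 + (y*N² + 11)*2)/3 = -(1 + (11 + y*N²)*2)/3 = -(1 + (22 + 2*y*N²))/3 = -(23 + 2*y*N²)/3 = -23/3 - 2*y*N²/3)
1/(v(-808, -570) + 335961) = 1/((-23/3 - ⅔*(-570)*(-808)²) + 335961) = 1/((-23/3 - ⅔*(-570)*652864) + 335961) = 1/((-23/3 + 248088320) + 335961) = 1/(744264937/3 + 335961) = 1/(745272820/3) = 3/745272820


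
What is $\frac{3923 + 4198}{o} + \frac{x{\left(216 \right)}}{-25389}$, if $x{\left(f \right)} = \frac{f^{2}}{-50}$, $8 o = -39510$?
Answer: $- \frac{149315276}{92881425} \approx -1.6076$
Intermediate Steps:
$o = - \frac{19755}{4}$ ($o = \frac{1}{8} \left(-39510\right) = - \frac{19755}{4} \approx -4938.8$)
$x{\left(f \right)} = - \frac{f^{2}}{50}$ ($x{\left(f \right)} = f^{2} \left(- \frac{1}{50}\right) = - \frac{f^{2}}{50}$)
$\frac{3923 + 4198}{o} + \frac{x{\left(216 \right)}}{-25389} = \frac{3923 + 4198}{- \frac{19755}{4}} + \frac{\left(- \frac{1}{50}\right) 216^{2}}{-25389} = 8121 \left(- \frac{4}{19755}\right) + \left(- \frac{1}{50}\right) 46656 \left(- \frac{1}{25389}\right) = - \frac{10828}{6585} - - \frac{2592}{70525} = - \frac{10828}{6585} + \frac{2592}{70525} = - \frac{149315276}{92881425}$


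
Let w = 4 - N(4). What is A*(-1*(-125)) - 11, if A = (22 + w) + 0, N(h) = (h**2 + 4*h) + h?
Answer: -1261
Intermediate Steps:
N(h) = h**2 + 5*h
w = -32 (w = 4 - 4*(5 + 4) = 4 - 4*9 = 4 - 1*36 = 4 - 36 = -32)
A = -10 (A = (22 - 32) + 0 = -10 + 0 = -10)
A*(-1*(-125)) - 11 = -(-10)*(-125) - 11 = -10*125 - 11 = -1250 - 11 = -1261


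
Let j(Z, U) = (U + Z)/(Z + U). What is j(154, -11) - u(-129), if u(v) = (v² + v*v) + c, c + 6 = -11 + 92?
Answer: -33356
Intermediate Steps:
j(Z, U) = 1 (j(Z, U) = (U + Z)/(U + Z) = 1)
c = 75 (c = -6 + (-11 + 92) = -6 + 81 = 75)
u(v) = 75 + 2*v² (u(v) = (v² + v*v) + 75 = (v² + v²) + 75 = 2*v² + 75 = 75 + 2*v²)
j(154, -11) - u(-129) = 1 - (75 + 2*(-129)²) = 1 - (75 + 2*16641) = 1 - (75 + 33282) = 1 - 1*33357 = 1 - 33357 = -33356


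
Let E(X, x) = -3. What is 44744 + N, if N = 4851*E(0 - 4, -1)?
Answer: 30191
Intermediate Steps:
N = -14553 (N = 4851*(-3) = -14553)
44744 + N = 44744 - 14553 = 30191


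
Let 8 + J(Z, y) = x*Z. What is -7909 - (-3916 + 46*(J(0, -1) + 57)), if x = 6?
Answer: -6247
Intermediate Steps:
J(Z, y) = -8 + 6*Z
-7909 - (-3916 + 46*(J(0, -1) + 57)) = -7909 - (-3916 + 46*((-8 + 6*0) + 57)) = -7909 - (-3916 + 46*((-8 + 0) + 57)) = -7909 - (-3916 + 46*(-8 + 57)) = -7909 - (-3916 + 46*49) = -7909 - (-3916 + 2254) = -7909 - 1*(-1662) = -7909 + 1662 = -6247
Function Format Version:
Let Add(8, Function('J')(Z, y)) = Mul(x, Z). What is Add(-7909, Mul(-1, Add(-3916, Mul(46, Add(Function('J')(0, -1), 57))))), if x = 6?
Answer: -6247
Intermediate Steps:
Function('J')(Z, y) = Add(-8, Mul(6, Z))
Add(-7909, Mul(-1, Add(-3916, Mul(46, Add(Function('J')(0, -1), 57))))) = Add(-7909, Mul(-1, Add(-3916, Mul(46, Add(Add(-8, Mul(6, 0)), 57))))) = Add(-7909, Mul(-1, Add(-3916, Mul(46, Add(Add(-8, 0), 57))))) = Add(-7909, Mul(-1, Add(-3916, Mul(46, Add(-8, 57))))) = Add(-7909, Mul(-1, Add(-3916, Mul(46, 49)))) = Add(-7909, Mul(-1, Add(-3916, 2254))) = Add(-7909, Mul(-1, -1662)) = Add(-7909, 1662) = -6247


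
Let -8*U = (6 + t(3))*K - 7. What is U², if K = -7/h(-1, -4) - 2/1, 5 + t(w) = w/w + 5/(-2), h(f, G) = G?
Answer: 3025/4096 ≈ 0.73853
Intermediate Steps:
t(w) = -13/2 (t(w) = -5 + (w/w + 5/(-2)) = -5 + (1 + 5*(-½)) = -5 + (1 - 5/2) = -5 - 3/2 = -13/2)
K = -¼ (K = -7/(-4) - 2/1 = -7*(-¼) - 2*1 = 7/4 - 2 = -¼ ≈ -0.25000)
U = 55/64 (U = -((6 - 13/2)*(-¼) - 7)/8 = -(-½*(-¼) - 7)/8 = -(⅛ - 7)/8 = -⅛*(-55/8) = 55/64 ≈ 0.85938)
U² = (55/64)² = 3025/4096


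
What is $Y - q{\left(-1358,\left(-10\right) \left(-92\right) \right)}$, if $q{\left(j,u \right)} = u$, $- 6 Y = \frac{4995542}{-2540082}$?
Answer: $- \frac{7008128549}{7620246} \approx -919.67$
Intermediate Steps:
$Y = \frac{2497771}{7620246}$ ($Y = - \frac{4995542 \frac{1}{-2540082}}{6} = - \frac{4995542 \left(- \frac{1}{2540082}\right)}{6} = \left(- \frac{1}{6}\right) \left(- \frac{2497771}{1270041}\right) = \frac{2497771}{7620246} \approx 0.32778$)
$Y - q{\left(-1358,\left(-10\right) \left(-92\right) \right)} = \frac{2497771}{7620246} - \left(-10\right) \left(-92\right) = \frac{2497771}{7620246} - 920 = - \frac{7008128549}{7620246}$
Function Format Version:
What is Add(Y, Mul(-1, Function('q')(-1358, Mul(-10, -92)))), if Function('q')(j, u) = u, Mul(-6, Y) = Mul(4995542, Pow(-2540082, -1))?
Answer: Rational(-7008128549, 7620246) ≈ -919.67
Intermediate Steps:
Y = Rational(2497771, 7620246) (Y = Mul(Rational(-1, 6), Mul(4995542, Pow(-2540082, -1))) = Mul(Rational(-1, 6), Mul(4995542, Rational(-1, 2540082))) = Mul(Rational(-1, 6), Rational(-2497771, 1270041)) = Rational(2497771, 7620246) ≈ 0.32778)
Add(Y, Mul(-1, Function('q')(-1358, Mul(-10, -92)))) = Add(Rational(2497771, 7620246), Mul(-1, Mul(-10, -92))) = Add(Rational(2497771, 7620246), Mul(-1, 920)) = Add(Rational(2497771, 7620246), -920) = Rational(-7008128549, 7620246)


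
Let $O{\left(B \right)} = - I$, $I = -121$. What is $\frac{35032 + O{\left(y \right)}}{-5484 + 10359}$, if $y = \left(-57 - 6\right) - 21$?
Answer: $\frac{35153}{4875} \approx 7.2109$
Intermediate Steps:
$y = -84$ ($y = -63 - 21 = -84$)
$O{\left(B \right)} = 121$ ($O{\left(B \right)} = \left(-1\right) \left(-121\right) = 121$)
$\frac{35032 + O{\left(y \right)}}{-5484 + 10359} = \frac{35032 + 121}{-5484 + 10359} = \frac{35153}{4875}$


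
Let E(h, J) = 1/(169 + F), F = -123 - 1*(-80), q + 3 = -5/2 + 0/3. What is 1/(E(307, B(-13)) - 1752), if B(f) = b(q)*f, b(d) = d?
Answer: -126/220751 ≈ -0.00057078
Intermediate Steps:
q = -11/2 (q = -3 + (-5/2 + 0/3) = -3 + (-5*½ + 0*(⅓)) = -3 + (-5/2 + 0) = -3 - 5/2 = -11/2 ≈ -5.5000)
F = -43 (F = -123 + 80 = -43)
B(f) = -11*f/2
E(h, J) = 1/126 (E(h, J) = 1/(169 - 43) = 1/126)
1/(E(307, B(-13)) - 1752) = 1/(1/126 - 1752) = 1/(-220751/126) = -126/220751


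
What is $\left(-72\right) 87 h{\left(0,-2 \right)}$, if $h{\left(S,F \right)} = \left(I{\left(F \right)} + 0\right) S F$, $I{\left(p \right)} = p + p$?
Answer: $0$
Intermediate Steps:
$I{\left(p \right)} = 2 p$
$h{\left(S,F \right)} = 2 S F^{2}$ ($h{\left(S,F \right)} = \left(2 F + 0\right) S F = 2 F F S = 2 S F^{2}$)
$\left(-72\right) 87 h{\left(0,-2 \right)} = \left(-72\right) 87 \cdot 2 \cdot 0 \left(-2\right)^{2} = - 6264 \cdot 2 \cdot 0 \cdot 4 = \left(-6264\right) 0 = 0$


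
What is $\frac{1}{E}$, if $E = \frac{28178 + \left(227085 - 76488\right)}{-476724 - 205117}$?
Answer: $- \frac{681841}{178775} \approx -3.814$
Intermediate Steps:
$E = - \frac{178775}{681841}$ ($E = \frac{28178 + \left(227085 - 76488\right)}{-681841} = \left(28178 + 150597\right) \left(- \frac{1}{681841}\right) = 178775 \left(- \frac{1}{681841}\right) = - \frac{178775}{681841} \approx -0.26219$)
$\frac{1}{E} = \frac{1}{- \frac{178775}{681841}} = - \frac{681841}{178775}$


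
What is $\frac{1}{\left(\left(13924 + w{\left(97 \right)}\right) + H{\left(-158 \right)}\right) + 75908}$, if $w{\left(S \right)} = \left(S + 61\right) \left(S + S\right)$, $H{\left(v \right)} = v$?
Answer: $\frac{1}{120326} \approx 8.3108 \cdot 10^{-6}$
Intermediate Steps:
$w{\left(S \right)} = 2 S \left(61 + S\right)$ ($w{\left(S \right)} = \left(61 + S\right) 2 S = 2 S \left(61 + S\right)$)
$\frac{1}{\left(\left(13924 + w{\left(97 \right)}\right) + H{\left(-158 \right)}\right) + 75908} = \frac{1}{\left(\left(13924 + 2 \cdot 97 \left(61 + 97\right)\right) - 158\right) + 75908} = \frac{1}{\left(\left(13924 + 2 \cdot 97 \cdot 158\right) - 158\right) + 75908} = \frac{1}{\left(\left(13924 + 30652\right) - 158\right) + 75908} = \frac{1}{\left(44576 - 158\right) + 75908} = \frac{1}{44418 + 75908} = \frac{1}{120326}$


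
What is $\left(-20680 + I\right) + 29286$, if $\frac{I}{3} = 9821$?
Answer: $38069$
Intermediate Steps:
$I = 29463$ ($I = 3 \cdot 9821 = 29463$)
$\left(-20680 + I\right) + 29286 = \left(-20680 + 29463\right) + 29286 = 8783 + 29286 = 38069$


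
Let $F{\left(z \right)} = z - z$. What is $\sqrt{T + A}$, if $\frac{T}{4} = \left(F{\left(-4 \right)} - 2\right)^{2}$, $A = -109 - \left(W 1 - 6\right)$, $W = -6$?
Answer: $9 i \approx 9.0 i$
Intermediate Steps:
$F{\left(z \right)} = 0$
$A = -97$ ($A = -109 - \left(\left(-6\right) 1 - 6\right) = -109 - \left(-6 - 6\right) = -109 - -12 = -109 + 12 = -97$)
$T = 16$ ($T = 4 \left(0 - 2\right)^{2} = 4 \left(-2\right)^{2} = 4 \cdot 4 = 16$)
$\sqrt{T + A} = \sqrt{16 - 97} = \sqrt{-81} = 9 i$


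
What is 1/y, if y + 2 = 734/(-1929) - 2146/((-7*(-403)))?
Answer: -5441709/17093666 ≈ -0.31835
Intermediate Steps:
y = -17093666/5441709 (y = -2 + (734/(-1929) - 2146/((-7*(-403)))) = -2 + (734*(-1/1929) - 2146/2821) = -2 + (-734/1929 - 2146*1/2821) = -2 + (-734/1929 - 2146/2821) = -2 - 6210248/5441709 = -17093666/5441709 ≈ -3.1412)
1/y = 1/(-17093666/5441709) = -5441709/17093666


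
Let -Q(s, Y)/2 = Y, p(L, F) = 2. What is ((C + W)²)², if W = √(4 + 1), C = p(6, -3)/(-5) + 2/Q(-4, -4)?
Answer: 4108081/160000 - 6027*√5/2000 ≈ 18.937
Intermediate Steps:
Q(s, Y) = -2*Y
C = -3/20 (C = 2/(-5) + 2/((-2*(-4))) = 2*(-⅕) + 2/8 = -⅖ + 2*(⅛) = -⅖ + ¼ = -3/20 ≈ -0.15000)
W = √5 ≈ 2.2361
((C + W)²)² = ((-3/20 + √5)²)² = (-3/20 + √5)⁴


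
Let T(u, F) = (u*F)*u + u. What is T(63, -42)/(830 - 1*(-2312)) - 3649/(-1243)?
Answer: -195662147/3905506 ≈ -50.099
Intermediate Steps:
T(u, F) = u + F*u² (T(u, F) = (F*u)*u + u = F*u² + u = u + F*u²)
T(63, -42)/(830 - 1*(-2312)) - 3649/(-1243) = (63*(1 - 42*63))/(830 - 1*(-2312)) - 3649/(-1243) = (63*(1 - 2646))/(830 + 2312) - 3649*(-1/1243) = (63*(-2645))/3142 + 3649/1243 = -166635*1/3142 + 3649/1243 = -166635/3142 + 3649/1243 = -195662147/3905506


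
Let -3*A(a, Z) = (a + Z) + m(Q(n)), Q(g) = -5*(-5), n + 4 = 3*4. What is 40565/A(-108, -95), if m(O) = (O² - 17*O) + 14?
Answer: -121695/11 ≈ -11063.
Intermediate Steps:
n = 8 (n = -4 + 3*4 = -4 + 12 = 8)
Q(g) = 25
m(O) = 14 + O² - 17*O
A(a, Z) = -214/3 - Z/3 - a/3 (A(a, Z) = -((a + Z) + (14 + 25² - 17*25))/3 = -((Z + a) + (14 + 625 - 425))/3 = -((Z + a) + 214)/3 = -(214 + Z + a)/3 = -214/3 - Z/3 - a/3)
40565/A(-108, -95) = 40565/(-214/3 - ⅓*(-95) - ⅓*(-108)) = 40565/(-214/3 + 95/3 + 36) = 40565/(-11/3) = 40565*(-3/11) = -121695/11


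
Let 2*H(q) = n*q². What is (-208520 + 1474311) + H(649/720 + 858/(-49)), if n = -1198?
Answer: 1369837294755481/1244678400 ≈ 1.1006e+6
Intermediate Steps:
H(q) = -599*q² (H(q) = (-1198*q²)/2 = -599*q²)
(-208520 + 1474311) + H(649/720 + 858/(-49)) = (-208520 + 1474311) - 599*(649/720 + 858/(-49))² = 1265791 - 599*(649*(1/720) + 858*(-1/49))² = 1265791 - 599*(649/720 - 858/49)² = 1265791 - 599*(-585959/35280)² = 1265791 - 599*343347949681/1244678400 = 1265791 - 205665421858919/1244678400 = 1369837294755481/1244678400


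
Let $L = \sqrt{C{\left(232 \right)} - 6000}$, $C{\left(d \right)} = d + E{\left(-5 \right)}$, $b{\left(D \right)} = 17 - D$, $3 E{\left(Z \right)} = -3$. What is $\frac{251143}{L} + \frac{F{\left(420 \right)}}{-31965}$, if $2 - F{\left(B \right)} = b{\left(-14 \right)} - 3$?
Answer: $\frac{26}{31965} - \frac{251143 i \sqrt{641}}{1923} \approx 0.00081339 - 3306.5 i$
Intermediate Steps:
$E{\left(Z \right)} = -1$ ($E{\left(Z \right)} = \frac{1}{3} \left(-3\right) = -1$)
$F{\left(B \right)} = -26$ ($F{\left(B \right)} = 2 - \left(\left(17 - -14\right) - 3\right) = 2 - \left(\left(17 + 14\right) - 3\right) = 2 - \left(31 - 3\right) = 2 - 28 = -26$)
$C{\left(d \right)} = -1 + d$ ($C{\left(d \right)} = d - 1 = -1 + d$)
$L = 3 i \sqrt{641}$ ($L = \sqrt{\left(-1 + 232\right) - 6000} = \sqrt{231 - 6000} = \sqrt{-5769} = 3 i \sqrt{641} \approx 75.954 i$)
$\frac{251143}{L} + \frac{F{\left(420 \right)}}{-31965} = \frac{251143}{3 i \sqrt{641}} - \frac{26}{-31965} = 251143 \left(- \frac{i \sqrt{641}}{1923}\right) - - \frac{26}{31965} = - \frac{251143 i \sqrt{641}}{1923} + \frac{26}{31965} = \frac{26}{31965} - \frac{251143 i \sqrt{641}}{1923}$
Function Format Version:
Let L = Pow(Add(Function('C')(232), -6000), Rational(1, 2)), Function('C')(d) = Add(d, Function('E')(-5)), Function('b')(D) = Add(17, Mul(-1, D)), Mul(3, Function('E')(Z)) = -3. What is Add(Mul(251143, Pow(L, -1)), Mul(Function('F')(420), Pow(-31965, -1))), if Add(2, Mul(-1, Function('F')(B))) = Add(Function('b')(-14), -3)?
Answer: Add(Rational(26, 31965), Mul(Rational(-251143, 1923), I, Pow(641, Rational(1, 2)))) ≈ Add(0.00081339, Mul(-3306.5, I))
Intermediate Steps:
Function('E')(Z) = -1 (Function('E')(Z) = Mul(Rational(1, 3), -3) = -1)
Function('F')(B) = -26 (Function('F')(B) = Add(2, Mul(-1, Add(Add(17, Mul(-1, -14)), -3))) = Add(2, Mul(-1, Add(Add(17, 14), -3))) = Add(2, Mul(-1, Add(31, -3))) = Add(2, Mul(-1, 28)) = Add(2, -28) = -26)
Function('C')(d) = Add(-1, d) (Function('C')(d) = Add(d, -1) = Add(-1, d))
L = Mul(3, I, Pow(641, Rational(1, 2))) (L = Pow(Add(Add(-1, 232), -6000), Rational(1, 2)) = Pow(Add(231, -6000), Rational(1, 2)) = Pow(-5769, Rational(1, 2)) = Mul(3, I, Pow(641, Rational(1, 2))) ≈ Mul(75.954, I))
Add(Mul(251143, Pow(L, -1)), Mul(Function('F')(420), Pow(-31965, -1))) = Add(Mul(251143, Pow(Mul(3, I, Pow(641, Rational(1, 2))), -1)), Mul(-26, Pow(-31965, -1))) = Add(Mul(251143, Mul(Rational(-1, 1923), I, Pow(641, Rational(1, 2)))), Mul(-26, Rational(-1, 31965))) = Add(Mul(Rational(-251143, 1923), I, Pow(641, Rational(1, 2))), Rational(26, 31965)) = Add(Rational(26, 31965), Mul(Rational(-251143, 1923), I, Pow(641, Rational(1, 2))))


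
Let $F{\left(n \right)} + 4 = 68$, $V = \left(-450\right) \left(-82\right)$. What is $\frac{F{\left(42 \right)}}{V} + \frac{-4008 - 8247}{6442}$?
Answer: $- \frac{112949303}{59427450} \approx -1.9006$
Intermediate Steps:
$V = 36900$
$F{\left(n \right)} = 64$ ($F{\left(n \right)} = -4 + 68 = 64$)
$\frac{F{\left(42 \right)}}{V} + \frac{-4008 - 8247}{6442} = \frac{64}{36900} + \frac{-4008 - 8247}{6442} = 64 \cdot \frac{1}{36900} - \frac{12255}{6442} = \frac{16}{9225} - \frac{12255}{6442} = - \frac{112949303}{59427450}$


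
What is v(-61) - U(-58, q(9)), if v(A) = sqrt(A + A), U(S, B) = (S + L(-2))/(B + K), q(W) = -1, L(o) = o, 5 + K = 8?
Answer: 30 + I*sqrt(122) ≈ 30.0 + 11.045*I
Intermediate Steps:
K = 3 (K = -5 + 8 = 3)
U(S, B) = (-2 + S)/(3 + B) (U(S, B) = (S - 2)/(B + 3) = (-2 + S)/(3 + B))
v(A) = sqrt(2)*sqrt(A) (v(A) = sqrt(2*A) = sqrt(2)*sqrt(A))
v(-61) - U(-58, q(9)) = sqrt(2)*sqrt(-61) - (-2 - 58)/(3 - 1) = sqrt(2)*(I*sqrt(61)) - (-60)/2 = I*sqrt(122) - (-60)/2 = I*sqrt(122) - 1*(-30) = I*sqrt(122) + 30 = 30 + I*sqrt(122)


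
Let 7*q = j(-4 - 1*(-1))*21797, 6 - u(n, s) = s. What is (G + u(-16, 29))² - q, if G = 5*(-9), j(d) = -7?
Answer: 26421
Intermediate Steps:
u(n, s) = 6 - s
G = -45
q = -21797 (q = (-7*21797)/7 = (⅐)*(-152579) = -21797)
(G + u(-16, 29))² - q = (-45 + (6 - 1*29))² - 1*(-21797) = (-45 + (6 - 29))² + 21797 = (-45 - 23)² + 21797 = (-68)² + 21797 = 4624 + 21797 = 26421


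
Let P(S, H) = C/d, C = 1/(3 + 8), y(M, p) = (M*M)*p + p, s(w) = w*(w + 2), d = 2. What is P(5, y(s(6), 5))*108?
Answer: 54/11 ≈ 4.9091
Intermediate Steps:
s(w) = w*(2 + w)
y(M, p) = p + p*M² (y(M, p) = M²*p + p = p*M² + p = p + p*M²)
C = 1/11 ≈ 0.090909
P(S, H) = 1/22 (P(S, H) = (1/11)/2 = (1/11)*(½) = 1/22)
P(5, y(s(6), 5))*108 = (1/22)*108 = 54/11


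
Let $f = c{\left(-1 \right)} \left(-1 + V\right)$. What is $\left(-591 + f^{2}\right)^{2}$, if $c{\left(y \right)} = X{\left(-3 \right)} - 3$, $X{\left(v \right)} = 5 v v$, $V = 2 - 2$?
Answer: $1375929$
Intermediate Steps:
$V = 0$
$X{\left(v \right)} = 5 v^{2}$
$c{\left(y \right)} = 42$ ($c{\left(y \right)} = 5 \left(-3\right)^{2} - 3 = 5 \cdot 9 - 3 = 45 - 3 = 42$)
$f = -42$ ($f = 42 \left(-1 + 0\right) = 42 \left(-1\right) = -42$)
$\left(-591 + f^{2}\right)^{2} = \left(-591 + \left(-42\right)^{2}\right)^{2} = \left(-591 + 1764\right)^{2} = 1173^{2} = 1375929$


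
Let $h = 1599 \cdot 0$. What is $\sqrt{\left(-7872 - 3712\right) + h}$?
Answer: $8 i \sqrt{181} \approx 107.63 i$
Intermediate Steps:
$h = 0$
$\sqrt{\left(-7872 - 3712\right) + h} = \sqrt{\left(-7872 - 3712\right) + 0} = \sqrt{-11584 + 0} = \sqrt{-11584} = 8 i \sqrt{181}$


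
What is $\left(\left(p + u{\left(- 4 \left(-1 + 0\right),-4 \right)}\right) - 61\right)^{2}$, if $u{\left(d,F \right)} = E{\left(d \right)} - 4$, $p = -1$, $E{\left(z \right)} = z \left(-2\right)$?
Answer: $5476$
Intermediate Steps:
$E{\left(z \right)} = - 2 z$
$u{\left(d,F \right)} = -4 - 2 d$ ($u{\left(d,F \right)} = - 2 d - 4 = -4 - 2 d$)
$\left(\left(p + u{\left(- 4 \left(-1 + 0\right),-4 \right)}\right) - 61\right)^{2} = \left(\left(-1 - \left(4 + 2 \left(- 4 \left(-1 + 0\right)\right)\right)\right) - 61\right)^{2} = \left(\left(-1 - \left(4 + 2 \left(\left(-4\right) \left(-1\right)\right)\right)\right) - 61\right)^{2} = \left(\left(-1 - 12\right) - 61\right)^{2} = \left(-13 - 61\right)^{2} = \left(-74\right)^{2} = 5476$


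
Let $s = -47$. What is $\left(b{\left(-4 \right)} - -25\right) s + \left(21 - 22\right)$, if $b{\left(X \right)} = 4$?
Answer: $-1364$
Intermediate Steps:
$\left(b{\left(-4 \right)} - -25\right) s + \left(21 - 22\right) = \left(4 - -25\right) \left(-47\right) + \left(21 - 22\right) = \left(4 + 25\right) \left(-47\right) + \left(21 - 22\right) = 29 \left(-47\right) - 1 = -1363 - 1 = -1364$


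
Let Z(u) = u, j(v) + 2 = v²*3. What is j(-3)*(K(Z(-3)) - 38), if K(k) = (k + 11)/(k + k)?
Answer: -2950/3 ≈ -983.33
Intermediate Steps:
j(v) = -2 + 3*v² (j(v) = -2 + v²*3 = -2 + 3*v²)
K(k) = (11 + k)/(2*k) (K(k) = (11 + k)/((2*k)) = (11 + k)*(1/(2*k)) = (11 + k)/(2*k))
j(-3)*(K(Z(-3)) - 38) = (-2 + 3*(-3)²)*((½)*(11 - 3)/(-3) - 38) = (-2 + 3*9)*((½)*(-⅓)*8 - 38) = (-2 + 27)*(-4/3 - 38) = 25*(-118/3) = -2950/3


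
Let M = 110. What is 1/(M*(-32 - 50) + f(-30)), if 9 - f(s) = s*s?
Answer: -1/9911 ≈ -0.00010090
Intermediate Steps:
f(s) = 9 - s**2 (f(s) = 9 - s*s = 9 - s**2)
1/(M*(-32 - 50) + f(-30)) = 1/(110*(-32 - 50) + (9 - 1*(-30)**2)) = 1/(110*(-82) + (9 - 1*900)) = 1/(-9020 + (9 - 900)) = 1/(-9020 - 891) = 1/(-9911) = -1/9911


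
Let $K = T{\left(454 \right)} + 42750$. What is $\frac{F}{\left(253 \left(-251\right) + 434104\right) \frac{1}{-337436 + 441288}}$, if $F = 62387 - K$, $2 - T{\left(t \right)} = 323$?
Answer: $\frac{296096888}{52943} \approx 5592.8$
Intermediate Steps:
$T{\left(t \right)} = -321$ ($T{\left(t \right)} = 2 - 323 = -321$)
$K = 42429$ ($K = -321 + 42750 = 42429$)
$F = 19958$ ($F = 62387 - 42429 = 19958$)
$\frac{F}{\left(253 \left(-251\right) + 434104\right) \frac{1}{-337436 + 441288}} = \frac{19958}{\left(253 \left(-251\right) + 434104\right) \frac{1}{-337436 + 441288}} = \frac{19958}{\left(-63503 + 434104\right) \frac{1}{103852}} = \frac{19958}{370601 \cdot \frac{1}{103852}} = \frac{19958}{\frac{52943}{14836}} = 19958 \cdot \frac{14836}{52943} = \frac{296096888}{52943}$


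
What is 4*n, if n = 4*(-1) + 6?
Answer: 8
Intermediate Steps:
n = 2 (n = -4 + 6 = 2)
4*n = 4*2 = 8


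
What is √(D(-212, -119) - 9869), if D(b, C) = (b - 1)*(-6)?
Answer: 11*I*√71 ≈ 92.688*I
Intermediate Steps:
D(b, C) = 6 - 6*b (D(b, C) = (-1 + b)*(-6) = 6 - 6*b)
√(D(-212, -119) - 9869) = √((6 - 6*(-212)) - 9869) = √((6 + 1272) - 9869) = √(1278 - 9869) = √(-8591) = 11*I*√71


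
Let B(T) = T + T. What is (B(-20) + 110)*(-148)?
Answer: -10360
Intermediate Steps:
B(T) = 2*T
(B(-20) + 110)*(-148) = (2*(-20) + 110)*(-148) = (-40 + 110)*(-148) = 70*(-148) = -10360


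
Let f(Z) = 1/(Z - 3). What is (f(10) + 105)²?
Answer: 541696/49 ≈ 11055.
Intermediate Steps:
f(Z) = 1/(-3 + Z)
(f(10) + 105)² = (1/(-3 + 10) + 105)² = (1/7 + 105)² = (⅐ + 105)² = (736/7)² = 541696/49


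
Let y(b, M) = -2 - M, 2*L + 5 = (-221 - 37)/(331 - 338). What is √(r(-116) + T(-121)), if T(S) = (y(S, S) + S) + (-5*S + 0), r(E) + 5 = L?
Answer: 3*√13370/14 ≈ 24.778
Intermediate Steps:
L = 223/14 (L = -5/2 + ((-221 - 37)/(331 - 338))/2 = -5/2 + (-258/(-7))/2 = -5/2 + (-258*(-⅐))/2 = -5/2 + (½)*(258/7) = -5/2 + 129/7 = 223/14 ≈ 15.929)
r(E) = 153/14 (r(E) = -5 + 223/14 = 153/14)
T(S) = -2 - 5*S (T(S) = ((-2 - S) + S) + (-5*S + 0) = -2 - 5*S)
√(r(-116) + T(-121)) = √(153/14 + (-2 - 5*(-121))) = √(153/14 + (-2 + 605)) = √(153/14 + 603) = √(8595/14) = 3*√13370/14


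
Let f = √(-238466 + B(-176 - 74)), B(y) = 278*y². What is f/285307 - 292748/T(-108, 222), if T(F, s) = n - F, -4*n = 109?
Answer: -1170992/323 + √17136534/285307 ≈ -3625.3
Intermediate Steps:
n = -109/4 (n = -¼*109 = -109/4 ≈ -27.250)
T(F, s) = -109/4 - F
f = √17136534 (f = √(-238466 + 278*(-176 - 74)²) = √(-238466 + 278*(-250)²) = √(-238466 + 278*62500) = √(-238466 + 17375000) = √17136534 ≈ 4139.6)
f/285307 - 292748/T(-108, 222) = √17136534/285307 - 292748/(-109/4 - 1*(-108)) = √17136534*(1/285307) - 292748/(-109/4 + 108) = √17136534/285307 - 292748/323/4 = √17136534/285307 - 292748*4/323 = √17136534/285307 - 1170992/323 = -1170992/323 + √17136534/285307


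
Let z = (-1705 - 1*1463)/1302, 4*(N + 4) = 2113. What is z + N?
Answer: 452937/868 ≈ 521.82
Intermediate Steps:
N = 2097/4 (N = -4 + (¼)*2113 = -4 + 2113/4 = 2097/4 ≈ 524.25)
z = -528/217 (z = (-1705 - 1463)*(1/1302) = -3168*1/1302 = -528/217 ≈ -2.4332)
z + N = -528/217 + 2097/4 = 452937/868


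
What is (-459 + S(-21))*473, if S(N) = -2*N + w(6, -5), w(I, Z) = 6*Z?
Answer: -211431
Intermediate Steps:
S(N) = -30 - 2*N (S(N) = -2*N + 6*(-5) = -2*N - 30 = -30 - 2*N)
(-459 + S(-21))*473 = (-459 + (-30 - 2*(-21)))*473 = (-459 + (-30 + 42))*473 = (-459 + 12)*473 = -447*473 = -211431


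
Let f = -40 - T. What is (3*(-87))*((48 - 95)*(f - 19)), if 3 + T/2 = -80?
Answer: 1312569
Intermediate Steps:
T = -166 (T = -6 + 2*(-80) = -6 - 160 = -166)
f = 126 (f = -40 - 1*(-166) = -40 + 166 = 126)
(3*(-87))*((48 - 95)*(f - 19)) = (3*(-87))*((48 - 95)*(126 - 19)) = -(-12267)*107 = -261*(-5029) = 1312569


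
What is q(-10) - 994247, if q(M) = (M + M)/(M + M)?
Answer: -994246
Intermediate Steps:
q(M) = 1 (q(M) = (2*M)/((2*M)) = (2*M)*(1/(2*M)) = 1)
q(-10) - 994247 = 1 - 994247 = -994246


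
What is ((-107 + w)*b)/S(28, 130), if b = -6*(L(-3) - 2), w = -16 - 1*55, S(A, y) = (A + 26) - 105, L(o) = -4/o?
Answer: 712/51 ≈ 13.961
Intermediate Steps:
S(A, y) = -79 + A (S(A, y) = (26 + A) - 105 = -79 + A)
w = -71 (w = -16 - 55 = -71)
b = 4 (b = -6*(-4/(-3) - 2) = -6*(-4*(-⅓) - 2) = -6*(4/3 - 2) = -6*(-⅔) = 4)
((-107 + w)*b)/S(28, 130) = ((-107 - 71)*4)/(-79 + 28) = -178*4/(-51) = -712*(-1/51) = 712/51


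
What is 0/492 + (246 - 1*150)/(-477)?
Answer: -32/159 ≈ -0.20126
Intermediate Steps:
0/492 + (246 - 1*150)/(-477) = 0*(1/492) + (246 - 150)*(-1/477) = 0 + 96*(-1/477) = 0 - 32/159 = -32/159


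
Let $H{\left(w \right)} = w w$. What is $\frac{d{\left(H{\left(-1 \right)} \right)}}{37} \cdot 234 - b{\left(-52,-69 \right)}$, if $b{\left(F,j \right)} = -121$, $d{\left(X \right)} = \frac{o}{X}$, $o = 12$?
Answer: $\frac{7285}{37} \approx 196.89$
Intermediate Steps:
$H{\left(w \right)} = w^{2}$
$d{\left(X \right)} = \frac{12}{X}$
$\frac{d{\left(H{\left(-1 \right)} \right)}}{37} \cdot 234 - b{\left(-52,-69 \right)} = \frac{12 \frac{1}{\left(-1\right)^{2}}}{37} \cdot 234 - -121 = \frac{12}{1} \cdot \frac{1}{37} \cdot 234 + 121 = 12 \cdot 1 \cdot \frac{1}{37} \cdot 234 + 121 = 12 \cdot \frac{1}{37} \cdot 234 + 121 = \frac{12}{37} \cdot 234 + 121 = \frac{2808}{37} + 121 = \frac{7285}{37}$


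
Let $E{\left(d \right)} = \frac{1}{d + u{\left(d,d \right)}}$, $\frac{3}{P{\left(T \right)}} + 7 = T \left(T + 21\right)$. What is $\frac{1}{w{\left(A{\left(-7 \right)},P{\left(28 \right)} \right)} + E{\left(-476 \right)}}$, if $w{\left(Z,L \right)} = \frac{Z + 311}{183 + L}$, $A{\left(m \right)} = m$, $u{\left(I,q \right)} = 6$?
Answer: $\frac{19567510}{32463567} \approx 0.60275$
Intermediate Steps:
$P{\left(T \right)} = \frac{3}{-7 + T \left(21 + T\right)}$ ($P{\left(T \right)} = \frac{3}{-7 + T \left(T + 21\right)} = \frac{3}{-7 + T \left(21 + T\right)}$)
$w{\left(Z,L \right)} = \frac{311 + Z}{183 + L}$
$E{\left(d \right)} = \frac{1}{6 + d}$ ($E{\left(d \right)} = \frac{1}{d + 6} = \frac{1}{6 + d}$)
$\frac{1}{w{\left(A{\left(-7 \right)},P{\left(28 \right)} \right)} + E{\left(-476 \right)}} = \frac{1}{\frac{311 - 7}{183 + \frac{3}{-7 + 28^{2} + 21 \cdot 28}} + \frac{1}{6 - 476}} = \frac{1}{\frac{1}{183 + \frac{3}{-7 + 784 + 588}} \cdot 304 + \frac{1}{-470}} = \frac{1}{\frac{1}{183 + \frac{3}{1365}} \cdot 304 - \frac{1}{470}} = \frac{1}{\frac{1}{183 + 3 \cdot \frac{1}{1365}} \cdot 304 - \frac{1}{470}} = \frac{1}{\frac{1}{183 + \frac{1}{455}} \cdot 304 - \frac{1}{470}} = \frac{1}{\frac{1}{\frac{83266}{455}} \cdot 304 - \frac{1}{470}} = \frac{1}{\frac{455}{83266} \cdot 304 - \frac{1}{470}} = \frac{1}{\frac{69160}{41633} - \frac{1}{470}} = \frac{1}{\frac{32463567}{19567510}} = \frac{19567510}{32463567}$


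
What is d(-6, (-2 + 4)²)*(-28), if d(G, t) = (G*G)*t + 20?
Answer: -4592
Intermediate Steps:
d(G, t) = 20 + t*G² (d(G, t) = G²*t + 20 = t*G² + 20 = 20 + t*G²)
d(-6, (-2 + 4)²)*(-28) = (20 + (-2 + 4)²*(-6)²)*(-28) = (20 + 2²*36)*(-28) = (20 + 4*36)*(-28) = (20 + 144)*(-28) = 164*(-28) = -4592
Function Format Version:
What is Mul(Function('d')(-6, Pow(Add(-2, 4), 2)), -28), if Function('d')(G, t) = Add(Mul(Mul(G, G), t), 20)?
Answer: -4592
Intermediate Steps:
Function('d')(G, t) = Add(20, Mul(t, Pow(G, 2))) (Function('d')(G, t) = Add(Mul(Pow(G, 2), t), 20) = Add(Mul(t, Pow(G, 2)), 20) = Add(20, Mul(t, Pow(G, 2))))
Mul(Function('d')(-6, Pow(Add(-2, 4), 2)), -28) = Mul(Add(20, Mul(Pow(Add(-2, 4), 2), Pow(-6, 2))), -28) = Mul(Add(20, Mul(Pow(2, 2), 36)), -28) = Mul(Add(20, Mul(4, 36)), -28) = Mul(Add(20, 144), -28) = Mul(164, -28) = -4592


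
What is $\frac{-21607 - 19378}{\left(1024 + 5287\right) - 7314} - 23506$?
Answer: $- \frac{23535533}{1003} \approx -23465.0$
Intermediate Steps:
$\frac{-21607 - 19378}{\left(1024 + 5287\right) - 7314} - 23506 = - \frac{40985}{6311 - 7314} - 23506 = - \frac{40985}{-1003} - 23506 = \left(-40985\right) \left(- \frac{1}{1003}\right) - 23506 = \frac{40985}{1003} - 23506 = - \frac{23535533}{1003}$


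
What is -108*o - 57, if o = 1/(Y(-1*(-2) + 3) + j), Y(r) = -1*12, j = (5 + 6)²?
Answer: -6321/109 ≈ -57.991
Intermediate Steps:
j = 121 (j = 11² = 121)
Y(r) = -12
o = 1/109 (o = 1/(-12 + 121) = 1/109 ≈ 0.0091743)
-108*o - 57 = -108*1/109 - 57 = -108/109 - 57 = -6321/109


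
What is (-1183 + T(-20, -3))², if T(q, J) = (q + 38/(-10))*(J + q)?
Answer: 10099684/25 ≈ 4.0399e+5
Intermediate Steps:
T(q, J) = (-19/5 + q)*(J + q) (T(q, J) = (q + 38*(-⅒))*(J + q) = (q - 19/5)*(J + q) = (-19/5 + q)*(J + q))
(-1183 + T(-20, -3))² = (-1183 + ((-20)² - 19/5*(-3) - 19/5*(-20) - 3*(-20)))² = (-1183 + (400 + 57/5 + 76 + 60))² = (-1183 + 2737/5)² = (-3178/5)² = 10099684/25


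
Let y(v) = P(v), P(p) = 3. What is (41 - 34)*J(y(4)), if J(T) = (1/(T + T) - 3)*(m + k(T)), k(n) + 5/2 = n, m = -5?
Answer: 357/4 ≈ 89.250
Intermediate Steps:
k(n) = -5/2 + n
y(v) = 3
J(T) = (-3 + 1/(2*T))*(-15/2 + T) (J(T) = (1/(T + T) - 3)*(-5 + (-5/2 + T)) = (1/(2*T) - 3)*(-15/2 + T) = (-3 + 1/(2*T))*(-15/2 + T))
(41 - 34)*J(y(4)) = (41 - 34)*(23 - 3*3 - 15/4/3) = 7*(23 - 9 - 15/4*⅓) = 7*(23 - 9 - 5/4) = 7*(51/4) = 357/4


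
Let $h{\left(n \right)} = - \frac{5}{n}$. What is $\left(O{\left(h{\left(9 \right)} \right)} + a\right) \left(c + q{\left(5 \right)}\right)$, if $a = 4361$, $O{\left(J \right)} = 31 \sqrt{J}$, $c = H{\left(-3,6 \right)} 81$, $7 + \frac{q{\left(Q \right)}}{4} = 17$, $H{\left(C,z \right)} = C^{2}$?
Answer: $3353609 + \frac{23839 i \sqrt{5}}{3} \approx 3.3536 \cdot 10^{6} + 17769.0 i$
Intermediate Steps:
$q{\left(Q \right)} = 40$ ($q{\left(Q \right)} = -28 + 4 \cdot 17 = -28 + 68 = 40$)
$c = 729$ ($c = \left(-3\right)^{2} \cdot 81 = 9 \cdot 81 = 729$)
$\left(O{\left(h{\left(9 \right)} \right)} + a\right) \left(c + q{\left(5 \right)}\right) = \left(31 \sqrt{- \frac{5}{9}} + 4361\right) \left(729 + 40\right) = \left(31 \sqrt{\left(-5\right) \frac{1}{9}} + 4361\right) 769 = \left(31 \sqrt{- \frac{5}{9}} + 4361\right) 769 = \left(31 \frac{i \sqrt{5}}{3} + 4361\right) 769 = \left(\frac{31 i \sqrt{5}}{3} + 4361\right) 769 = \left(4361 + \frac{31 i \sqrt{5}}{3}\right) 769 = 3353609 + \frac{23839 i \sqrt{5}}{3}$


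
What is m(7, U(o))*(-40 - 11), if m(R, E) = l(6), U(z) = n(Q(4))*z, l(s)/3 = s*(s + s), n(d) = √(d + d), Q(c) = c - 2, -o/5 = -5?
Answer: -11016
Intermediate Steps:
o = 25 (o = -5*(-5) = 25)
Q(c) = -2 + c
n(d) = √2*√d (n(d) = √(2*d) = √2*√d)
l(s) = 6*s² (l(s) = 3*(s*(s + s)) = 3*(s*(2*s)) = 3*(2*s²) = 6*s²)
U(z) = 2*z (U(z) = (√2*√(-2 + 4))*z = (√2*√2)*z = 2*z)
m(R, E) = 216 (m(R, E) = 6*6² = 6*36 = 216)
m(7, U(o))*(-40 - 11) = 216*(-40 - 11) = 216*(-51) = -11016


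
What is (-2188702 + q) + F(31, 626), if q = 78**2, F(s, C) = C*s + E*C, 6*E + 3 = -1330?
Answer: -6906865/3 ≈ -2.3023e+6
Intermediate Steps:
E = -1333/6 (E = -1/2 + (1/6)*(-1330) = -1/2 - 665/3 = -1333/6 ≈ -222.17)
F(s, C) = -1333*C/6 + C*s (F(s, C) = C*s - 1333*C/6 = -1333*C/6 + C*s)
q = 6084
(-2188702 + q) + F(31, 626) = (-2188702 + 6084) + (1/6)*626*(-1333 + 6*31) = -2182618 + (1/6)*626*(-1333 + 186) = -2182618 + (1/6)*626*(-1147) = -2182618 - 359011/3 = -6906865/3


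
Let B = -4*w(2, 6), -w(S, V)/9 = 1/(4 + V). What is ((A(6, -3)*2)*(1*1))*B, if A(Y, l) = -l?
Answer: 108/5 ≈ 21.600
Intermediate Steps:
w(S, V) = -9/(4 + V)
B = 18/5 (B = -(-36)/(4 + 6) = -(-36)/10 = -4*(-9/10) = 18/5 ≈ 3.6000)
((A(6, -3)*2)*(1*1))*B = ((-1*(-3)*2)*(1*1))*(18/5) = ((3*2)*1)*(18/5) = (6*1)*(18/5) = 6*(18/5) = 108/5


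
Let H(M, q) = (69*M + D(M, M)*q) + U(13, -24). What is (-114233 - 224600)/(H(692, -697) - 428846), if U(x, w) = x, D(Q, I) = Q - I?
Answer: 338833/381085 ≈ 0.88913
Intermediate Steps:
H(M, q) = 13 + 69*M (H(M, q) = (69*M + (M - M)*q) + 13 = (69*M + 0*q) + 13 = (69*M + 0) + 13 = 69*M + 13 = 13 + 69*M)
(-114233 - 224600)/(H(692, -697) - 428846) = (-114233 - 224600)/((13 + 69*692) - 428846) = -338833/((13 + 47748) - 428846) = -338833/(47761 - 428846) = -338833/(-381085) = -338833*(-1/381085) = 338833/381085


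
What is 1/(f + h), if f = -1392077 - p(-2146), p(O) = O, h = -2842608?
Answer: -1/4232539 ≈ -2.3626e-7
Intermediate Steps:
f = -1389931 (f = -1392077 - 1*(-2146) = -1392077 + 2146 = -1389931)
1/(f + h) = 1/(-1389931 - 2842608) = 1/(-4232539) = -1/4232539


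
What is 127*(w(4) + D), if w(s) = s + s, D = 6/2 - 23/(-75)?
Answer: 107696/75 ≈ 1435.9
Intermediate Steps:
D = 248/75 (D = 6*(½) - 23*(-1/75) = 3 + 23/75 = 248/75 ≈ 3.3067)
w(s) = 2*s
127*(w(4) + D) = 127*(2*4 + 248/75) = 127*(8 + 248/75) = 127*(848/75) = 107696/75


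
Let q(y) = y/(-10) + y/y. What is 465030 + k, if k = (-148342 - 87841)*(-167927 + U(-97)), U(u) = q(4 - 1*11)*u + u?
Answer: 397238239987/10 ≈ 3.9724e+10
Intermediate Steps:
q(y) = 1 - y/10 (q(y) = y*(-⅒) + 1 = -y/10 + 1 = 1 - y/10)
U(u) = 27*u/10 (U(u) = (1 - (4 - 1*11)/10)*u + u = (1 - (4 - 11)/10)*u + u = (1 - ⅒*(-7))*u + u = (1 + 7/10)*u + u = 17*u/10 + u = 27*u/10)
k = 397233589687/10 (k = (-148342 - 87841)*(-167927 + (27/10)*(-97)) = -236183*(-167927 - 2619/10) = -236183*(-1681889/10) = 397233589687/10 ≈ 3.9723e+10)
465030 + k = 465030 + 397233589687/10 = 397238239987/10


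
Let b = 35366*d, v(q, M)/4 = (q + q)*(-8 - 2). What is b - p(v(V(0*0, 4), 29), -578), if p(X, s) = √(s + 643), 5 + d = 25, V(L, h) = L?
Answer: 707320 - √65 ≈ 7.0731e+5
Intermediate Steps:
d = 20 (d = -5 + 25 = 20)
v(q, M) = -80*q (v(q, M) = 4*((q + q)*(-8 - 2)) = 4*((2*q)*(-10)) = 4*(-20*q) = -80*q)
b = 707320 (b = 35366*20 = 707320)
p(X, s) = √(643 + s)
b - p(v(V(0*0, 4), 29), -578) = 707320 - √(643 - 578) = 707320 - √65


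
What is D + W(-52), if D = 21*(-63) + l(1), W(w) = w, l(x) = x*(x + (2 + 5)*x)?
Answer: -1367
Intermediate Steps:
l(x) = 8*x² (l(x) = x*(x + 7*x) = x*(8*x) = 8*x²)
D = -1315 (D = 21*(-63) + 8*1² = -1323 + 8*1 = -1323 + 8 = -1315)
D + W(-52) = -1315 - 52 = -1367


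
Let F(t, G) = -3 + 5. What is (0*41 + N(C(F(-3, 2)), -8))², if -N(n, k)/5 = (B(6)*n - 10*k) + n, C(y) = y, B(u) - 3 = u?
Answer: 250000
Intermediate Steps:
B(u) = 3 + u
F(t, G) = 2
N(n, k) = -50*n + 50*k (N(n, k) = -5*(((3 + 6)*n - 10*k) + n) = -5*((9*n - 10*k) + n) = -5*((-10*k + 9*n) + n) = -5*(-10*k + 10*n) = -50*n + 50*k)
(0*41 + N(C(F(-3, 2)), -8))² = (0*41 + (-50*2 + 50*(-8)))² = (0 + (-100 - 400))² = (0 - 500)² = (-500)² = 250000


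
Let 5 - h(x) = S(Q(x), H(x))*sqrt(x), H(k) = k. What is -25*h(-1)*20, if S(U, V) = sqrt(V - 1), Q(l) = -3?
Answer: -2500 - 500*sqrt(2) ≈ -3207.1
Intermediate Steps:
S(U, V) = sqrt(-1 + V)
h(x) = 5 - sqrt(x)*sqrt(-1 + x) (h(x) = 5 - sqrt(-1 + x)*sqrt(x) = 5 - sqrt(x)*sqrt(-1 + x))
-25*h(-1)*20 = -25*(5 - sqrt(-1)*sqrt(-1 - 1))*20 = -25*(5 - I*sqrt(-2))*20 = -25*(5 - I*I*sqrt(2))*20 = -25*(5 + sqrt(2))*20 = (-125 - 25*sqrt(2))*20 = -2500 - 500*sqrt(2)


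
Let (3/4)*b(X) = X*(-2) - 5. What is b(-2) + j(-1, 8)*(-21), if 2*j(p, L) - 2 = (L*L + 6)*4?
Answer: -8887/3 ≈ -2962.3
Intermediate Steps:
b(X) = -20/3 - 8*X/3 (b(X) = 4*(X*(-2) - 5)/3 = 4*(-2*X - 5)/3 = 4*(-5 - 2*X)/3 = -20/3 - 8*X/3)
j(p, L) = 13 + 2*L² (j(p, L) = 1 + ((L*L + 6)*4)/2 = 1 + ((L² + 6)*4)/2 = 1 + ((6 + L²)*4)/2 = 1 + (24 + 4*L²)/2 = 1 + (12 + 2*L²) = 13 + 2*L²)
b(-2) + j(-1, 8)*(-21) = (-20/3 - 8/3*(-2)) + (13 + 2*8²)*(-21) = (-20/3 + 16/3) + (13 + 2*64)*(-21) = -4/3 + (13 + 128)*(-21) = -4/3 + 141*(-21) = -4/3 - 2961 = -8887/3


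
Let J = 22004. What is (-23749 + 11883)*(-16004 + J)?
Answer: -71196000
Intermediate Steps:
(-23749 + 11883)*(-16004 + J) = (-23749 + 11883)*(-16004 + 22004) = -11866*6000 = -71196000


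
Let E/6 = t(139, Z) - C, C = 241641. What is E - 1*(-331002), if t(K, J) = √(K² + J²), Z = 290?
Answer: -1118844 + 6*√103421 ≈ -1.1169e+6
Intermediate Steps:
t(K, J) = √(J² + K²)
E = -1449846 + 6*√103421 (E = 6*(√(290² + 139²) - 1*241641) = 6*(√(84100 + 19321) - 241641) = 6*(√103421 - 241641) = 6*(-241641 + √103421) = -1449846 + 6*√103421 ≈ -1.4479e+6)
E - 1*(-331002) = (-1449846 + 6*√103421) - 1*(-331002) = (-1449846 + 6*√103421) + 331002 = -1118844 + 6*√103421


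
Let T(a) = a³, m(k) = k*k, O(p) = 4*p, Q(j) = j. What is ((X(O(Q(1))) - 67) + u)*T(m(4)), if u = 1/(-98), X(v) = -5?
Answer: -14452736/49 ≈ -2.9495e+5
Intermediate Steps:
m(k) = k²
u = -1/98 ≈ -0.010204
((X(O(Q(1))) - 67) + u)*T(m(4)) = ((-5 - 67) - 1/98)*(4²)³ = (-72 - 1/98)*16³ = -7057/98*4096 = -14452736/49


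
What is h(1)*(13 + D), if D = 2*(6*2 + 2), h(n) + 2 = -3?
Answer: -205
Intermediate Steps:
h(n) = -5 (h(n) = -2 - 3 = -5)
D = 28 (D = 2*(12 + 2) = 2*14 = 28)
h(1)*(13 + D) = -5*(13 + 28) = -5*41 = -205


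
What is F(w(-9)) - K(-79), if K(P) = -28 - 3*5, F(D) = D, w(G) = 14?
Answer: 57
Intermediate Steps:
K(P) = -43 (K(P) = -28 - 1*15 = -28 - 15 = -43)
F(w(-9)) - K(-79) = 14 - 1*(-43) = 14 + 43 = 57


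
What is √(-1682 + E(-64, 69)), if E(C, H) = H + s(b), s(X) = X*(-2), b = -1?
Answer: 3*I*√179 ≈ 40.137*I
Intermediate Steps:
s(X) = -2*X
E(C, H) = 2 + H (E(C, H) = H - 2*(-1) = H + 2 = 2 + H)
√(-1682 + E(-64, 69)) = √(-1682 + (2 + 69)) = √(-1682 + 71) = √(-1611) = 3*I*√179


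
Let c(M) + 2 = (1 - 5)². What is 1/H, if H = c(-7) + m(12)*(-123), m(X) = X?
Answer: -1/1462 ≈ -0.00068399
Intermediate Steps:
c(M) = 14 (c(M) = -2 + (1 - 5)² = -2 + (-4)² = -2 + 16 = 14)
H = -1462 (H = 14 + 12*(-123) = 14 - 1476 = -1462)
1/H = 1/(-1462) = -1/1462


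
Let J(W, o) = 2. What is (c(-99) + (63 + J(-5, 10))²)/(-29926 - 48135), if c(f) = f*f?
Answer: -14026/78061 ≈ -0.17968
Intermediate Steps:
c(f) = f²
(c(-99) + (63 + J(-5, 10))²)/(-29926 - 48135) = ((-99)² + (63 + 2)²)/(-29926 - 48135) = (9801 + 65²)/(-78061) = (9801 + 4225)*(-1/78061) = 14026*(-1/78061) = -14026/78061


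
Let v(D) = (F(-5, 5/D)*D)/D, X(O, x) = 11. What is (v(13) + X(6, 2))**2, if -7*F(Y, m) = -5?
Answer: 6724/49 ≈ 137.22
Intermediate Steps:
F(Y, m) = 5/7 (F(Y, m) = -1/7*(-5) = 5/7)
v(D) = 5/7 (v(D) = (5*D/7)/D = 5/7)
(v(13) + X(6, 2))**2 = (5/7 + 11)**2 = (82/7)**2 = 6724/49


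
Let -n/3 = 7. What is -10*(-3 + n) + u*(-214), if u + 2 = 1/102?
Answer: 33961/51 ≈ 665.90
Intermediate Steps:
n = -21 (n = -3*7 = -21)
u = -203/102 (u = -2 + 1/102 = -203/102 ≈ -1.9902)
-10*(-3 + n) + u*(-214) = -10*(-3 - 21) - 203/102*(-214) = -10*(-24) + 21721/51 = 240 + 21721/51 = 33961/51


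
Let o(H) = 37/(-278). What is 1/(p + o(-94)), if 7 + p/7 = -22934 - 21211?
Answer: -278/85919829 ≈ -3.2356e-6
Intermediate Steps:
o(H) = -37/278 (o(H) = 37*(-1/278) = -37/278)
p = -309064 (p = -49 + 7*(-22934 - 21211) = -49 + 7*(-44145) = -49 - 309015 = -309064)
1/(p + o(-94)) = 1/(-309064 - 37/278) = 1/(-85919829/278) = -278/85919829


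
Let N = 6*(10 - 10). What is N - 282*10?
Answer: -2820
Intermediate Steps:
N = 0 (N = 6*0 = 0)
N - 282*10 = 0 - 282*10 = 0 - 2820 = -2820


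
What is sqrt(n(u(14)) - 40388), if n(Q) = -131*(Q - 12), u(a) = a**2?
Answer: 2*I*sqrt(16123) ≈ 253.95*I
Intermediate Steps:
n(Q) = 1572 - 131*Q (n(Q) = -131*(-12 + Q) = 1572 - 131*Q)
sqrt(n(u(14)) - 40388) = sqrt((1572 - 131*14**2) - 40388) = sqrt((1572 - 131*196) - 40388) = sqrt((1572 - 25676) - 40388) = sqrt(-24104 - 40388) = sqrt(-64492) = 2*I*sqrt(16123)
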